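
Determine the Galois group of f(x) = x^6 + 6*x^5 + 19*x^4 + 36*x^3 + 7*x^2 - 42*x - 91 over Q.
A_4

The polynomial f is an irreducible sextic over Q, so G = Gal(f/Q) is one of the 16 transitive subgroups 6T1, ..., 6T16 of S_6. The discriminant of f is 164995463643136 = 12845056^2, a perfect square, so G is contained in A_6. The transitive groups of degree 6 contained in A_6 are: A_4 (6T4, order 12), S_4 (6T7, order 24), (C_3 x C_3) : C_4 (6T10, order 36), PSL(2,5) (6T12, order 60), A_6 (6T15, order 360). By Dedekind's theorem, for a prime p not dividing disc(f) the degrees of the irreducible factors of f mod p form the cycle type of an element of G. Factoring f modulo the 33 such primes p <= 149 (skipping 2, 7, which divide the discriminant), each new pattern first appears at: mod 3: f = (x^3 + 2x + 1)(x^3 + 2x + 2), pattern 3+3; mod 13: f = (x)(x + 2)(x^2 + 2x + 8)(x^2 + 2x + 12), pattern 2+2+1+1. No other pattern occurs in this range, so the set of observed cycle types is {3+3, 2+2+1+1}. The candidates containing elements of all these cycle types are A_4 (6T4) of order 12, S_4 (6T7) of order 24, (C_3 x C_3) : C_4 (6T10) of order 36, PSL(2,5) (6T12) of order 60, A_6 (6T15) of order 360; the others are excluded. The observed types are precisely the cycle types that occur in A_4 (6T4) (apart from the identity). Each of the other remaining candidates has further cycle types, and by the Chebotarev density theorem the matching factorization patterns would occur for a proportion of primes equal to their share of the group: S_4 (6T7) additionally contains elements of type 4+2 (6 of its 24 elements, about 25% of primes); (C_3 x C_3) : C_4 (6T10) additionally contains elements of type 4+2, 3+1+1+1 (22 of its 36 elements, about 61% of primes); PSL(2,5) (6T12) additionally contains elements of type 5+1 (24 of its 60 elements, about 40% of primes); A_6 (6T15) additionally contains elements of type 5+1, 4+2, 3+1+1+1 (274 of its 360 elements, about 76% of primes). None of the 33 primes tested shows any such pattern (for each of these groups the chance of that is below 10^-4), which rules them out. Hence G = A_4 (6T4), of order 12.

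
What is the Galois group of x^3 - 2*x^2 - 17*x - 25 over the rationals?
The polynomial is an irreducible cubic over Q and its discriminant is -12167, which is not a perfect square. For an irreducible cubic, a non-square discriminant gives Galois group S_3.

S_3 (also written S3)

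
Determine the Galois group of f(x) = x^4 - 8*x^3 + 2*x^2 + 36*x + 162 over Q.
V_4

The polynomial is an irreducible quartic over Q and its discriminant is 31539456 = 5616^2, a perfect square, so the Galois group is contained in A_4. The resolvent cubic y^3 - 2*y^2 - 936*y - 10368 splits completely over Q, which gives the Klein four-group V_4.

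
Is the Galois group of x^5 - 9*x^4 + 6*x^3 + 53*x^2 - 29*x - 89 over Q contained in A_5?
Yes

The polynomial is irreducible of degree 5 over Q. Its discriminant is 1012703329 = 31823^2, a perfect square. A Galois group lies in the alternating group exactly when the discriminant is a square in Q, so the Galois group (C_5) is contained in A_5.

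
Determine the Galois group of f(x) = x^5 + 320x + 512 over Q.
The polynomial f is an irreducible quintic over Q, so G = Gal(f/Q) is a transitive subgroup of S_5: one of C_5 (5T1, order 5), D_5 (5T2, order 10), F_20 (5T3, order 20), A_5 (5T4, order 60) or S_5 (5T5, order 120). The discriminant of f is 1073741824000000 = 32768000^2, a perfect square, so G is contained in A_5. The transitive groups of degree 5 contained in A_5 are: C_5 (5T1, order 5), D_5 (5T2, order 10), A_5 (5T4, order 60). By Dedekind's theorem, for a prime p not dividing disc(f) the degrees of the irreducible factors of f mod p form the cycle type of an element of G. Factoring f modulo the 2 such primes p <= 7 (skipping 2, 5, which divide the discriminant), each new pattern first appears at: mod 3: f = (x^5 + 2x + 2), pattern 5; mod 7: f = (x + 4)(x + 6)(x^3 + 4x^2 + 6x + 5), pattern 3+1+1. No other pattern occurs in this range, so the set of observed cycle types is {5, 3+1+1}. Among the candidates above, the only group containing elements of all these cycle types is A_5 (5T4) — each of C_5 (5T1), D_5 (5T2) lacks at least one of them. Hence G = A_5 (5T4), of order 60.

A_5 (order 60)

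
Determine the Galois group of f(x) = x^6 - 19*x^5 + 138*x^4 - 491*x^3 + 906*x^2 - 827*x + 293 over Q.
The polynomial f is an irreducible sextic over Q, so G = Gal(f/Q) is one of the 16 transitive subgroups 6T1, ..., 6T16 of S_6. The discriminant of f is 324179200, which is not a perfect square, so G is not contained in A_6. The transitive groups of degree 6 not contained in A_6 are: C_6 (6T1, order 6), S_3 (6T2, order 6), D_6 (6T3, order 12), C_3 x S_3 (6T5, order 18), A_4 x C_2 (6T6, order 24), S_4 (6T8, order 24), S_3 x S_3 (6T9, order 36), S_4 x C_2 (6T11, order 48), (S_3 x S_3) : C_2 (6T13, order 72), PGL(2,5) (6T14, order 120), S_6 (6T16, order 720). By Dedekind's theorem, for a prime p not dividing disc(f) the degrees of the irreducible factors of f mod p form the cycle type of an element of G. Factoring f modulo the 23 such primes p <= 101 (skipping 2, 5, 37, which divide the discriminant), each new pattern first appears at: mod 3: f = (x^3 + 2x + 2)(x^3 + 2x^2 + x + 1), pattern 3+3; mod 13: f = (x^2 + 8)(x^2 + 11)(x^2 + 7x + 2), pattern 2+2+2; mod 67: f = (x + 10)(x + 37)(x + 40)(x + 43)(x + 57)(x + 62), pattern 1+1+1+1+1+1. No other pattern occurs in this range, so the set of observed cycle types is {3+3, 2+2+2, 1+1+1+1+1+1}. The candidates containing elements of all these cycle types are C_6 (6T1) of order 6, S_3 (6T2) of order 6, D_6 (6T3) of order 12, C_3 x S_3 (6T5) of order 18, A_4 x C_2 (6T6) of order 24, S_4 (6T8) of order 24, S_3 x S_3 (6T9) of order 36, S_4 x C_2 (6T11) of order 48, (S_3 x S_3) : C_2 (6T13) of order 72, PGL(2,5) (6T14) of order 120, S_6 (6T16) of order 720; the others are excluded. The observed types are precisely the cycle types that occur in S_3 (6T2). Each of the other remaining candidates has further cycle types, and by the Chebotarev density theorem the matching factorization patterns would occur for a proportion of primes equal to their share of the group: C_6 (6T1) additionally contains elements of type 6 (2 of its 6 elements, about 33% of primes); D_6 (6T3) additionally contains elements of type 6, 2+2+1+1 (5 of its 12 elements, about 42% of primes); C_3 x S_3 (6T5) additionally contains elements of type 6, 3+1+1+1 (10 of its 18 elements, about 56% of primes); A_4 x C_2 (6T6) additionally contains elements of type 6, 2+2+1+1, 2+1+1+1+1 (14 of its 24 elements, about 58% of primes); S_4 (6T8) additionally contains elements of type 4+1+1, 2+2+1+1 (9 of its 24 elements, about 38% of primes); S_3 x S_3 (6T9) additionally contains elements of type 6, 3+1+1+1, 2+2+1+1 (25 of its 36 elements, about 69% of primes); S_4 x C_2 (6T11) additionally contains elements of type 6, 4+2, 4+1+1, 2+2+1+1, 2+1+1+1+1 (32 of its 48 elements, about 67% of primes); (S_3 x S_3) : C_2 (6T13) additionally contains elements of type 6, 4+2, 3+2+1, 3+1+1+1, 2+2+1+1, 2+1+1+1+1 (61 of its 72 elements, about 85% of primes); PGL(2,5) (6T14) additionally contains elements of type 6, 5+1, 4+1+1, 2+2+1+1 (89 of its 120 elements, about 74% of primes); S_6 (6T16) additionally contains elements of type 6, 5+1, 4+2, 4+1+1, 3+2+1, 3+1+1+1, 2+2+1+1, 2+1+1+1+1 (664 of its 720 elements, about 92% of primes). None of the 23 primes tested shows any such pattern (for each of these groups the chance of that is below 10^-4), which rules them out. Hence G = S_3 (6T2), of order 6.

6T2: S_3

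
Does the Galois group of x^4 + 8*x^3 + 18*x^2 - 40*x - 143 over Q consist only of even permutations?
No

The polynomial is irreducible of degree 4 over Q. Its discriminant is -86704128, which is not a perfect square. A Galois group lies in the alternating group exactly when the discriminant is a square in Q, so the Galois group (D_4) is not contained in A_4.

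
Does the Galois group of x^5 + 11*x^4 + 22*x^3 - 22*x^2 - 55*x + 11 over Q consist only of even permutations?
Yes

The polynomial is irreducible of degree 5 over Q. Its discriminant is 15352201216 = 123904^2, a perfect square. A Galois group lies in the alternating group exactly when the discriminant is a square in Q, so the Galois group (C_5) is contained in A_5.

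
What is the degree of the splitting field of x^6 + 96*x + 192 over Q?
The degree of the splitting field over Q equals the order of the Galois group, so first determine the group. The polynomial f is an irreducible sextic over Q, so G = Gal(f/Q) is one of the 16 transitive subgroups 6T1, ..., 6T16 of S_6. The discriminant of f is -9727331052552192, which is not a perfect square, so G is not contained in A_6. The transitive groups of degree 6 not contained in A_6 are: C_6 (6T1, order 6), S_3 (6T2, order 6), D_6 (6T3, order 12), C_3 x S_3 (6T5, order 18), A_4 x C_2 (6T6, order 24), S_4 (6T8, order 24), S_3 x S_3 (6T9, order 36), S_4 x C_2 (6T11, order 48), (S_3 x S_3) : C_2 (6T13, order 72), PGL(2,5) (6T14, order 120), S_6 (6T16, order 720). By Dedekind's theorem, for a prime p not dividing disc(f) the degrees of the irreducible factors of f mod p form the cycle type of an element of G. Factoring f modulo the 27 such primes p <= 127 (skipping 2, 3, 17, 43, which divide the discriminant), each new pattern first appears at: mod 5: f = (x^6 + x + 2), pattern 6; mod 7: f = (x + 5)(x^2 + 6x + 3)(x^3 + 3x^2 + 4x + 3), pattern 3+2+1; mod 11: f = (x^2 + 4x + 8)(x^4 + 7x^3 + 8x^2 + 2), pattern 4+2; mod 13: f = (x + 7)(x + 10)(x^2 + 2x + 12)(x^2 + 7x + 11), pattern 2+2+1+1; mod 61: f = (x + 4)(x + 8)(x + 20)(x + 42)(x^2 + 48x + 17), pattern 2+1+1+1+1; mod 97: f = (x + 1)(x + 20)(x + 24)(x^3 + 52x^2 + 46x + 78), pattern 3+1+1+1; mod 113: f = (x^2 + 8x + 40)(x^2 + 15x + 62)(x^2 + 90x + 81), pattern 2+2+2; mod 127: f = (x^3 + 49x^2 + 43x + 17)(x^3 + 78x^2 + 72x + 86), pattern 3+3. No other pattern occurs in this range, so the set of observed cycle types is {6, 3+2+1, 4+2, 2+2+1+1, 2+1+1+1+1, 3+1+1+1, 2+2+2, 3+3}. The candidates containing elements of all these cycle types are (S_3 x S_3) : C_2 (6T13) of order 72, S_6 (6T16) of order 720; the others are excluded. The observed types are precisely the cycle types that occur in (S_3 x S_3) : C_2 (6T13) (apart from the identity). Each of the other remaining candidates has further cycle types, and by the Chebotarev density theorem the matching factorization patterns would occur for a proportion of primes equal to their share of the group: S_6 (6T16) additionally contains elements of type 5+1, 4+1+1 (234 of its 720 elements, about 32% of primes). None of the 27 primes tested shows any such pattern (for each of these groups the chance of that is below 10^-4), which rules them out. Hence G = (S_3 x S_3) : C_2 (6T13), of order 72. The Galois group (S_3 x S_3) : C_2 (6T13) has order 72, so the splitting field has degree 72 over Q.

72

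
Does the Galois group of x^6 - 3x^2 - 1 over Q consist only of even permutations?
Yes

The polynomial is irreducible of degree 6 over Q. Its discriminant is 419904 = 648^2, a perfect square. A Galois group lies in the alternating group exactly when the discriminant is a square in Q, so the Galois group (A_4) is contained in A_6.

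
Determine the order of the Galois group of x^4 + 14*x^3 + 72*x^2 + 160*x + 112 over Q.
24

The degree of the splitting field over Q equals the order of the Galois group, so first determine the group. The polynomial is an irreducible quartic over Q and its discriminant is -1159168, which is not a perfect square, so the Galois group is not contained in A_4. The resolvent cubic y^3 - 72*y^2 + 1792*y - 15296 is irreducible over Q. An irreducible resolvent with non-square discriminant gives S_4. The Galois group S_4 (4T5) has order 24, so the splitting field has degree 24 over Q.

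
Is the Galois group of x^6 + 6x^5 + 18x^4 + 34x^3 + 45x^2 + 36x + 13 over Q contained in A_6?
The polynomial is irreducible of degree 6 over Q. Its discriminant is -16003008, which is not a perfect square. A Galois group lies in the alternating group exactly when the discriminant is a square in Q, so the Galois group (PGL(2,5)) is not contained in A_6.

No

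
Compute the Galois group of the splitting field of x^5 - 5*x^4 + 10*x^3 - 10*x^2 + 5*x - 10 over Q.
F_20 (order 20)

The polynomial f is an irreducible quintic over Q, so G = Gal(f/Q) is a transitive subgroup of S_5: one of C_5 (5T1, order 5), D_5 (5T2, order 10), F_20 (5T3, order 20), A_5 (5T4, order 60) or S_5 (5T5, order 120). The discriminant of f is 20503125, which is not a perfect square, so G is not contained in A_5. The transitive groups of degree 5 not contained in A_5 are: F_20 (5T3, order 20), S_5 (5T5, order 120). By Dedekind's theorem, for a prime p not dividing disc(f) the degrees of the irreducible factors of f mod p form the cycle type of an element of G. Factoring f modulo the 18 such primes p <= 71 (skipping 3, 5, which divide the discriminant), each new pattern first appears at: mod 2: f = (x)(x^4 + x^3 + 1), pattern 4+1; mod 11: f = (x^5 + 6x^4 + 10x^3 + x^2 + 5x + 1), pattern 5; mod 19: f = (x + 13)(x^2 + 4x + 1)(x^2 + 16x + 8), pattern 2+2+1; mod 41: f = (x + 1)(x + 19)(x + 31)(x + 32)(x + 35), pattern 1+1+1+1+1. No other pattern occurs in this range, so the set of observed cycle types is {4+1, 5, 2+2+1, 1+1+1+1+1}. The candidates containing elements of all these cycle types are F_20 (5T3) of order 20, S_5 (5T5) of order 120; the others are excluded. The observed types are precisely the cycle types that occur in F_20 (5T3). Each of the other remaining candidates has further cycle types, and by the Chebotarev density theorem the matching factorization patterns would occur for a proportion of primes equal to their share of the group: S_5 (5T5) additionally contains elements of type 3+2, 3+1+1, 2+1+1+1 (50 of its 120 elements, about 42% of primes). None of the 18 primes tested shows any such pattern (for each of these groups the chance of that is below 10^-4), which rules them out. Hence G = F_20 (5T3), of order 20.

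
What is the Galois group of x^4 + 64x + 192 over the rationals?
The polynomial is an irreducible quartic over Q and its discriminant is 1358954496 = 36864^2, a perfect square, so the Galois group is contained in A_4. The resolvent cubic y^3 - 768*y - 4096 is irreducible over Q. An irreducible resolvent with square discriminant gives A_4.

4T4: A_4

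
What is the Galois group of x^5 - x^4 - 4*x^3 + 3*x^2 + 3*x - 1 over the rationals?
5T1: C_5

The polynomial f is an irreducible quintic over Q, so G = Gal(f/Q) is a transitive subgroup of S_5: one of C_5 (5T1, order 5), D_5 (5T2, order 10), F_20 (5T3, order 20), A_5 (5T4, order 60) or S_5 (5T5, order 120). The discriminant of f is 14641 = 121^2, a perfect square, so G is contained in A_5. The transitive groups of degree 5 contained in A_5 are: C_5 (5T1, order 5), D_5 (5T2, order 10), A_5 (5T4, order 60). By Dedekind's theorem, for a prime p not dividing disc(f) the degrees of the irreducible factors of f mod p form the cycle type of an element of G. Factoring f modulo the 14 such primes p <= 47 (skipping 11, which divides the discriminant), each new pattern first appears at: mod 2: f = (x^5 + x^4 + x^2 + x + 1), pattern 5; mod 23: f = (x + 4)(x + 6)(x + 10)(x + 11)(x + 14), pattern 1+1+1+1+1. No other pattern occurs in this range, so the set of observed cycle types is {5, 1+1+1+1+1}. The candidates containing elements of all these cycle types are C_5 (5T1) of order 5, D_5 (5T2) of order 10, A_5 (5T4) of order 60; the others are excluded. The observed types are precisely the cycle types that occur in C_5 (5T1). Each of the other remaining candidates has further cycle types, and by the Chebotarev density theorem the matching factorization patterns would occur for a proportion of primes equal to their share of the group: D_5 (5T2) additionally contains elements of type 2+2+1 (5 of its 10 elements, about 50% of primes); A_5 (5T4) additionally contains elements of type 3+1+1, 2+2+1 (35 of its 60 elements, about 58% of primes). None of the 14 primes tested shows any such pattern (for each of these groups the chance of that is below 10^-4), which rules them out. Hence G = C_5 (5T1), of order 5.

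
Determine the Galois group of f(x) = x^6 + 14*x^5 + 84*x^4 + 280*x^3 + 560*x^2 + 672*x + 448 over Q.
The polynomial f is an irreducible sextic over Q, so G = Gal(f/Q) is one of the 16 transitive subgroups 6T1, ..., 6T16 of S_6. The discriminant of f is -18046378835968, which is not a perfect square, so G is not contained in A_6. The transitive groups of degree 6 not contained in A_6 are: C_6 (6T1, order 6), S_3 (6T2, order 6), D_6 (6T3, order 12), C_3 x S_3 (6T5, order 18), A_4 x C_2 (6T6, order 24), S_4 (6T8, order 24), S_3 x S_3 (6T9, order 36), S_4 x C_2 (6T11, order 48), (S_3 x S_3) : C_2 (6T13, order 72), PGL(2,5) (6T14, order 120), S_6 (6T16, order 720). By Dedekind's theorem, for a prime p not dividing disc(f) the degrees of the irreducible factors of f mod p form the cycle type of an element of G. Factoring f modulo the 37 such primes p <= 167 (skipping 2, 7, which divide the discriminant), each new pattern first appears at: mod 3: f = (x^6 + 2x^5 + x^3 + 2x^2 + 1), pattern 6; mod 11: f = (x^3 + 5x^2 + 2x + 6)(x^3 + 9x^2 + 4x + 5), pattern 3+3; mod 13: f = (x^2 + x + 2)(x^2 + 3x + 6)(x^2 + 10x + 7), pattern 2+2+2; mod 29: f = (x + 10)(x + 12)(x + 14)(x + 17)(x + 20)(x + 28), pattern 1+1+1+1+1+1. No other pattern occurs in this range, so the set of observed cycle types is {6, 3+3, 2+2+2, 1+1+1+1+1+1}. The candidates containing elements of all these cycle types are C_6 (6T1) of order 6, D_6 (6T3) of order 12, C_3 x S_3 (6T5) of order 18, A_4 x C_2 (6T6) of order 24, S_3 x S_3 (6T9) of order 36, S_4 x C_2 (6T11) of order 48, (S_3 x S_3) : C_2 (6T13) of order 72, PGL(2,5) (6T14) of order 120, S_6 (6T16) of order 720; the others are excluded. The observed types are precisely the cycle types that occur in C_6 (6T1). Each of the other remaining candidates has further cycle types, and by the Chebotarev density theorem the matching factorization patterns would occur for a proportion of primes equal to their share of the group: D_6 (6T3) additionally contains elements of type 2+2+1+1 (3 of its 12 elements, about 25% of primes); C_3 x S_3 (6T5) additionally contains elements of type 3+1+1+1 (4 of its 18 elements, about 22% of primes); A_4 x C_2 (6T6) additionally contains elements of type 2+2+1+1, 2+1+1+1+1 (6 of its 24 elements, about 25% of primes); S_3 x S_3 (6T9) additionally contains elements of type 3+1+1+1, 2+2+1+1 (13 of its 36 elements, about 36% of primes); S_4 x C_2 (6T11) additionally contains elements of type 4+2, 4+1+1, 2+2+1+1, 2+1+1+1+1 (24 of its 48 elements, about 50% of primes); (S_3 x S_3) : C_2 (6T13) additionally contains elements of type 4+2, 3+2+1, 3+1+1+1, 2+2+1+1, 2+1+1+1+1 (49 of its 72 elements, about 68% of primes); PGL(2,5) (6T14) additionally contains elements of type 5+1, 4+1+1, 2+2+1+1 (69 of its 120 elements, about 58% of primes); S_6 (6T16) additionally contains elements of type 5+1, 4+2, 4+1+1, 3+2+1, 3+1+1+1, 2+2+1+1, 2+1+1+1+1 (544 of its 720 elements, about 76% of primes). None of the 37 primes tested shows any such pattern (for each of these groups the chance of that is below 10^-4), which rules them out. Hence G = C_6 (6T1), of order 6.

6T1: C_6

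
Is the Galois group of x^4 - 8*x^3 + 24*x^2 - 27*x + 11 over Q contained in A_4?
The polynomial is irreducible of degree 4 over Q. Its discriminant is 15125, which is not a perfect square. A Galois group lies in the alternating group exactly when the discriminant is a square in Q, so the Galois group (C_4) is not contained in A_4.

No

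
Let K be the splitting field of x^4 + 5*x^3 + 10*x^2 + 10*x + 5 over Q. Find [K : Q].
The degree of the splitting field over Q equals the order of the Galois group, so first determine the group. The polynomial is an irreducible quartic over Q and its discriminant is 125, which is not a perfect square, so the Galois group is not contained in A_4. The resolvent cubic y^3 - 10*y^2 + 30*y - 25 has exactly one rational root, so the Galois group is C_4 or D_4. The quartic becomes reducible over Q(sqrt(disc)), so the group is C_4. The Galois group C_4 (4T1) has order 4, so the splitting field has degree 4 over Q.

4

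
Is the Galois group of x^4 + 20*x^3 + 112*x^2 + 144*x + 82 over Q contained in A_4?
The polynomial is irreducible of degree 4 over Q. Its discriminant is -384787456, which is not a perfect square. A Galois group lies in the alternating group exactly when the discriminant is a square in Q, so the Galois group (D_4) is not contained in A_4.

No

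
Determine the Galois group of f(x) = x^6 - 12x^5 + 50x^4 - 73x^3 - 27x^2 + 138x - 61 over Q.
The polynomial f is an irreducible sextic over Q, so G = Gal(f/Q) is one of the 16 transitive subgroups 6T1, ..., 6T16 of S_6. The discriminant of f is 30991489 = 5567^2, a perfect square, so G is contained in A_6. The transitive groups of degree 6 contained in A_6 are: A_4 (6T4, order 12), S_4 (6T7, order 24), (C_3 x C_3) : C_4 (6T10, order 36), PSL(2,5) (6T12, order 60), A_6 (6T15, order 360). By Dedekind's theorem, for a prime p not dividing disc(f) the degrees of the irreducible factors of f mod p form the cycle type of an element of G. Factoring f modulo the 21 such primes p <= 79 (skipping 19, which divides the discriminant), each new pattern first appears at: mod 2: f = (x + 1)(x^5 + x^4 + x^3 + x + 1), pattern 5+1; mod 7: f = (x^3 + 3x^2 + x + 1)(x^3 + 6x^2 + 3x + 2), pattern 3+3; mod 61: f = (x)(x + 22)(x^2 + 42x + 12)(x^2 + 46x + 13), pattern 2+2+1+1. No other pattern occurs in this range, so the set of observed cycle types is {5+1, 3+3, 2+2+1+1}. The candidates containing elements of all these cycle types are PSL(2,5) (6T12) of order 60, A_6 (6T15) of order 360; the others are excluded. The observed types are precisely the cycle types that occur in PSL(2,5) (6T12) (apart from the identity). Each of the other remaining candidates has further cycle types, and by the Chebotarev density theorem the matching factorization patterns would occur for a proportion of primes equal to their share of the group: A_6 (6T15) additionally contains elements of type 4+2, 3+1+1+1 (130 of its 360 elements, about 36% of primes). None of the 21 primes tested shows any such pattern (for each of these groups the chance of that is below 10^-4), which rules them out. Hence G = PSL(2,5) (6T12), of order 60.

PSL(2,5) (also written A5(6))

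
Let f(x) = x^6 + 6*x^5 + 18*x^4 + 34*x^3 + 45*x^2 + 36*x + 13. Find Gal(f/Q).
PGL(2,5)

The polynomial f is an irreducible sextic over Q, so G = Gal(f/Q) is one of the 16 transitive subgroups 6T1, ..., 6T16 of S_6. The discriminant of f is -16003008, which is not a perfect square, so G is not contained in A_6. The transitive groups of degree 6 not contained in A_6 are: C_6 (6T1, order 6), S_3 (6T2, order 6), D_6 (6T3, order 12), C_3 x S_3 (6T5, order 18), A_4 x C_2 (6T6, order 24), S_4 (6T8, order 24), S_3 x S_3 (6T9, order 36), S_4 x C_2 (6T11, order 48), (S_3 x S_3) : C_2 (6T13, order 72), PGL(2,5) (6T14, order 120), S_6 (6T16, order 720). By Dedekind's theorem, for a prime p not dividing disc(f) the degrees of the irreducible factors of f mod p form the cycle type of an element of G. Factoring f modulo the 21 such primes p <= 89 (skipping 2, 3, 7, which divide the discriminant), each new pattern first appears at: mod 5: f = (x^6 + x^5 + 3x^4 + 4x^3 + x + 3), pattern 6; mod 11: f = (x + 3)(x^5 + 3x^4 + 9x^3 + 7x^2 + 2x + 8), pattern 5+1; mod 13: f = (x)(x + 9)(x^4 + 10x^3 + 6x^2 + 6x + 4), pattern 4+1+1; mod 23: f = (x + 17)(x + 21)(x^2 + 17x + 10)(x^2 + 20x + 21), pattern 2+2+1+1; mod 43: f = (x^3 + 22x^2 + 39x + 16)(x^3 + 27x^2 + 30x + 25), pattern 3+3; mod 61: f = (x^2 + 16x + 13)(x^2 + 20x + 31)(x^2 + 31x + 2), pattern 2+2+2. No other pattern occurs in this range, so the set of observed cycle types is {6, 5+1, 4+1+1, 2+2+1+1, 3+3, 2+2+2}. The candidates containing elements of all these cycle types are PGL(2,5) (6T14) of order 120, S_6 (6T16) of order 720; the others are excluded. The observed types are precisely the cycle types that occur in PGL(2,5) (6T14) (apart from the identity). Each of the other remaining candidates has further cycle types, and by the Chebotarev density theorem the matching factorization patterns would occur for a proportion of primes equal to their share of the group: S_6 (6T16) additionally contains elements of type 4+2, 3+2+1, 3+1+1+1, 2+1+1+1+1 (265 of its 720 elements, about 37% of primes). None of the 21 primes tested shows any such pattern (for each of these groups the chance of that is below 10^-4), which rules them out. Hence G = PGL(2,5) (6T14), of order 120.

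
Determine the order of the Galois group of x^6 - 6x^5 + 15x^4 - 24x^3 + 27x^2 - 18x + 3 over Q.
The degree of the splitting field over Q equals the order of the Galois group, so first determine the group. The polynomial f is an irreducible sextic over Q, so G = Gal(f/Q) is one of the 16 transitive subgroups 6T1, ..., 6T16 of S_6. The discriminant of f is 40310784, which is not a perfect square, so G is not contained in A_6. The transitive groups of degree 6 not contained in A_6 are: C_6 (6T1, order 6), S_3 (6T2, order 6), D_6 (6T3, order 12), C_3 x S_3 (6T5, order 18), A_4 x C_2 (6T6, order 24), S_4 (6T8, order 24), S_3 x S_3 (6T9, order 36), S_4 x C_2 (6T11, order 48), (S_3 x S_3) : C_2 (6T13, order 72), PGL(2,5) (6T14, order 120), S_6 (6T16, order 720). By Dedekind's theorem, for a prime p not dividing disc(f) the degrees of the irreducible factors of f mod p form the cycle type of an element of G. Factoring f modulo the 14 such primes p <= 53 (skipping 2, 3, which divide the discriminant), each new pattern first appears at: mod 5: f = (x + 2)(x + 3)(x^2 + 3)(x^2 + 4x + 1), pattern 2+2+1+1; mod 7: f = (x^6 + x^5 + x^4 + 4x^3 + 6x^2 + 3x + 3), pattern 6; mod 19: f = (x + 9)(x + 12)(x + 14)(x^3 + 16x^2 + 3x + 2), pattern 3+1+1+1; mod 31: f = (x^2 + 10x + 13)(x^2 + 19x + 7)(x^2 + 27x + 14), pattern 2+2+2; mod 43: f = (x^3 + 40x^2 + 3x + 4)(x^3 + 40x^2 + 3x + 33), pattern 3+3. No other pattern occurs in this range, so the set of observed cycle types is {2+2+1+1, 6, 3+1+1+1, 2+2+2, 3+3}. The candidates containing elements of all these cycle types are S_3 x S_3 (6T9) of order 36, (S_3 x S_3) : C_2 (6T13) of order 72, S_6 (6T16) of order 720; the others are excluded. The observed types are precisely the cycle types that occur in S_3 x S_3 (6T9) (apart from the identity). Each of the other remaining candidates has further cycle types, and by the Chebotarev density theorem the matching factorization patterns would occur for a proportion of primes equal to their share of the group: (S_3 x S_3) : C_2 (6T13) additionally contains elements of type 4+2, 3+2+1, 2+1+1+1+1 (36 of its 72 elements, about 50% of primes); S_6 (6T16) additionally contains elements of type 5+1, 4+2, 4+1+1, 3+2+1, 2+1+1+1+1 (459 of its 720 elements, about 64% of primes). None of the 14 primes tested shows any such pattern (for each of these groups the chance of that is below 10^-4), which rules them out. Hence G = S_3 x S_3 (6T9), of order 36. The Galois group S_3 x S_3 (6T9) has order 36, so the splitting field has degree 36 over Q.

36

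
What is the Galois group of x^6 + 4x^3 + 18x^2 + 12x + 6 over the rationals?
The polynomial f is an irreducible sextic over Q, so G = Gal(f/Q) is one of the 16 transitive subgroups 6T1, ..., 6T16 of S_6. The discriminant of f is -37744330752, which is not a perfect square, so G is not contained in A_6. The transitive groups of degree 6 not contained in A_6 are: C_6 (6T1, order 6), S_3 (6T2, order 6), D_6 (6T3, order 12), C_3 x S_3 (6T5, order 18), A_4 x C_2 (6T6, order 24), S_4 (6T8, order 24), S_3 x S_3 (6T9, order 36), S_4 x C_2 (6T11, order 48), (S_3 x S_3) : C_2 (6T13, order 72), PGL(2,5) (6T14, order 120), S_6 (6T16, order 720). By Dedekind's theorem, for a prime p not dividing disc(f) the degrees of the irreducible factors of f mod p form the cycle type of an element of G. Factoring f modulo the 79 such primes p <= 421 (skipping 2, 3, 53, which divide the discriminant), each new pattern first appears at: mod 5: f = (x^2 + 3)(x^2 + x + 2)(x^2 + 4x + 1), pattern 2+2+2; mod 7: f = (x^6 + 4x^3 + 4x^2 + 5x + 6), pattern 6; mod 11: f = (x + 5)(x + 9)(x^2 + 2x + 6)(x^2 + 6x + 1), pattern 2+2+1+1; mod 19: f = (x^3 + x + 15)(x^3 + 18x + 8), pattern 3+3; mod 43: f = (x + 2)(x + 10)(x + 11)(x + 31)(x + 37)(x + 38), pattern 1+1+1+1+1+1. No other pattern occurs in this range, so the set of observed cycle types is {2+2+2, 6, 2+2+1+1, 3+3, 1+1+1+1+1+1}. The candidates containing elements of all these cycle types are D_6 (6T3) of order 12, A_4 x C_2 (6T6) of order 24, S_3 x S_3 (6T9) of order 36, S_4 x C_2 (6T11) of order 48, (S_3 x S_3) : C_2 (6T13) of order 72, PGL(2,5) (6T14) of order 120, S_6 (6T16) of order 720; the others are excluded. The observed types are precisely the cycle types that occur in D_6 (6T3). Each of the other remaining candidates has further cycle types, and by the Chebotarev density theorem the matching factorization patterns would occur for a proportion of primes equal to their share of the group: A_4 x C_2 (6T6) additionally contains elements of type 2+1+1+1+1 (3 of its 24 elements, about 12% of primes); S_3 x S_3 (6T9) additionally contains elements of type 3+1+1+1 (4 of its 36 elements, about 11% of primes); S_4 x C_2 (6T11) additionally contains elements of type 4+2, 4+1+1, 2+1+1+1+1 (15 of its 48 elements, about 31% of primes); (S_3 x S_3) : C_2 (6T13) additionally contains elements of type 4+2, 3+2+1, 3+1+1+1, 2+1+1+1+1 (40 of its 72 elements, about 56% of primes); PGL(2,5) (6T14) additionally contains elements of type 5+1, 4+1+1 (54 of its 120 elements, about 45% of primes); S_6 (6T16) additionally contains elements of type 5+1, 4+2, 4+1+1, 3+2+1, 3+1+1+1, 2+1+1+1+1 (499 of its 720 elements, about 69% of primes). None of the 79 primes tested shows any such pattern (for each of these groups the chance of that is below 10^-4), which rules them out. Hence G = D_6 (6T3), of order 12.

D_6 (order 12)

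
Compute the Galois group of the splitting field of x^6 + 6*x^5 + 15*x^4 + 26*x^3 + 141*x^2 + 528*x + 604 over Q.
S_3 (also written S3)

The polynomial f is an irreducible sextic over Q, so G = Gal(f/Q) is one of the 16 transitive subgroups 6T1, ..., 6T16 of S_6. The discriminant of f is -941328478973952, which is not a perfect square, so G is not contained in A_6. The transitive groups of degree 6 not contained in A_6 are: C_6 (6T1, order 6), S_3 (6T2, order 6), D_6 (6T3, order 12), C_3 x S_3 (6T5, order 18), A_4 x C_2 (6T6, order 24), S_4 (6T8, order 24), S_3 x S_3 (6T9, order 36), S_4 x C_2 (6T11, order 48), (S_3 x S_3) : C_2 (6T13, order 72), PGL(2,5) (6T14, order 120), S_6 (6T16, order 720). By Dedekind's theorem, for a prime p not dividing disc(f) the degrees of the irreducible factors of f mod p form the cycle type of an element of G. Factoring f modulo the 23 such primes p <= 103 (skipping 2, 3, 17, 67, which divide the discriminant), each new pattern first appears at: mod 5: f = (x^2 + x + 2)(x^2 + 2x + 4)(x^2 + 3x + 3), pattern 2+2+2; mod 7: f = (x^3 + 3x^2 + x + 4)(x^3 + 3x^2 + 5x + 4), pattern 3+3; mod 61: f = (x + 22)(x + 29)(x + 44)(x + 47)(x + 49)(x + 59), pattern 1+1+1+1+1+1. No other pattern occurs in this range, so the set of observed cycle types is {2+2+2, 3+3, 1+1+1+1+1+1}. The candidates containing elements of all these cycle types are C_6 (6T1) of order 6, S_3 (6T2) of order 6, D_6 (6T3) of order 12, C_3 x S_3 (6T5) of order 18, A_4 x C_2 (6T6) of order 24, S_4 (6T8) of order 24, S_3 x S_3 (6T9) of order 36, S_4 x C_2 (6T11) of order 48, (S_3 x S_3) : C_2 (6T13) of order 72, PGL(2,5) (6T14) of order 120, S_6 (6T16) of order 720; the others are excluded. The observed types are precisely the cycle types that occur in S_3 (6T2). Each of the other remaining candidates has further cycle types, and by the Chebotarev density theorem the matching factorization patterns would occur for a proportion of primes equal to their share of the group: C_6 (6T1) additionally contains elements of type 6 (2 of its 6 elements, about 33% of primes); D_6 (6T3) additionally contains elements of type 6, 2+2+1+1 (5 of its 12 elements, about 42% of primes); C_3 x S_3 (6T5) additionally contains elements of type 6, 3+1+1+1 (10 of its 18 elements, about 56% of primes); A_4 x C_2 (6T6) additionally contains elements of type 6, 2+2+1+1, 2+1+1+1+1 (14 of its 24 elements, about 58% of primes); S_4 (6T8) additionally contains elements of type 4+1+1, 2+2+1+1 (9 of its 24 elements, about 38% of primes); S_3 x S_3 (6T9) additionally contains elements of type 6, 3+1+1+1, 2+2+1+1 (25 of its 36 elements, about 69% of primes); S_4 x C_2 (6T11) additionally contains elements of type 6, 4+2, 4+1+1, 2+2+1+1, 2+1+1+1+1 (32 of its 48 elements, about 67% of primes); (S_3 x S_3) : C_2 (6T13) additionally contains elements of type 6, 4+2, 3+2+1, 3+1+1+1, 2+2+1+1, 2+1+1+1+1 (61 of its 72 elements, about 85% of primes); PGL(2,5) (6T14) additionally contains elements of type 6, 5+1, 4+1+1, 2+2+1+1 (89 of its 120 elements, about 74% of primes); S_6 (6T16) additionally contains elements of type 6, 5+1, 4+2, 4+1+1, 3+2+1, 3+1+1+1, 2+2+1+1, 2+1+1+1+1 (664 of its 720 elements, about 92% of primes). None of the 23 primes tested shows any such pattern (for each of these groups the chance of that is below 10^-4), which rules them out. Hence G = S_3 (6T2), of order 6.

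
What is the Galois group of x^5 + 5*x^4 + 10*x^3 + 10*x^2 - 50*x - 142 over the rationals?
The polynomial f is an irreducible quintic over Q, so G = Gal(f/Q) is a transitive subgroup of S_5: one of C_5 (5T1, order 5), D_5 (5T2, order 10), F_20 (5T3, order 20), A_5 (5T4, order 60) or S_5 (5T5, order 120). The discriminant of f is 58564000000 = 242000^2, a perfect square, so G is contained in A_5. The transitive groups of degree 5 contained in A_5 are: C_5 (5T1, order 5), D_5 (5T2, order 10), A_5 (5T4, order 60). By Dedekind's theorem, for a prime p not dividing disc(f) the degrees of the irreducible factors of f mod p form the cycle type of an element of G. Factoring f modulo the 3 such primes p <= 13 (skipping 2, 5, 11, which divide the discriminant), each new pattern first appears at: mod 3: f = (x^5 + 2x^4 + x^3 + x^2 + x + 2), pattern 5; mod 13: f = (x + 6)(x + 8)(x^3 + 4x^2 + 10x + 3), pattern 3+1+1. No other pattern occurs in this range, so the set of observed cycle types is {5, 3+1+1}. Among the candidates above, the only group containing elements of all these cycle types is A_5 (5T4) — each of C_5 (5T1), D_5 (5T2) lacks at least one of them. Hence G = A_5 (5T4), of order 60.

A_5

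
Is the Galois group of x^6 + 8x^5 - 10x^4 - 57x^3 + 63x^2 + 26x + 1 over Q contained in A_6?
Yes

The polynomial is irreducible of degree 6 over Q. Its discriminant is 3646117689361 = 1909481^2, a perfect square. A Galois group lies in the alternating group exactly when the discriminant is a square in Q, so the Galois group (PSL(2,5)) is contained in A_6.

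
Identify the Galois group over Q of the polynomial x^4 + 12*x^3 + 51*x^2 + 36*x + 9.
The polynomial is an irreducible quartic over Q and its discriminant is 17740944 = 4212^2, a perfect square, so the Galois group is contained in A_4. The resolvent cubic y^3 - 51*y^2 + 396*y - 756 splits completely over Q, which gives the Klein four-group V_4.

V_4, the Klein four-group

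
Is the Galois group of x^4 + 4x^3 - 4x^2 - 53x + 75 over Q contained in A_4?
The polynomial is irreducible of degree 4 over Q. Its discriminant is 1813909, which is not a perfect square. A Galois group lies in the alternating group exactly when the discriminant is a square in Q, so the Galois group (S_4) is not contained in A_4.

No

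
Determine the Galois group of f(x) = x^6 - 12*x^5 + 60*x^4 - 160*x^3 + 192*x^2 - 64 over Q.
A_4 x C_2 (also written A4xC2)

The polynomial f is an irreducible sextic over Q, so G = Gal(f/Q) is one of the 16 transitive subgroups 6T1, ..., 6T16 of S_6. The discriminant of f is -450868486864896, which is not a perfect square, so G is not contained in A_6. The transitive groups of degree 6 not contained in A_6 are: C_6 (6T1, order 6), S_3 (6T2, order 6), D_6 (6T3, order 12), C_3 x S_3 (6T5, order 18), A_4 x C_2 (6T6, order 24), S_4 (6T8, order 24), S_3 x S_3 (6T9, order 36), S_4 x C_2 (6T11, order 48), (S_3 x S_3) : C_2 (6T13, order 72), PGL(2,5) (6T14, order 120), S_6 (6T16, order 720). By Dedekind's theorem, for a prime p not dividing disc(f) the degrees of the irreducible factors of f mod p form the cycle type of an element of G. Factoring f modulo the 33 such primes p <= 149 (skipping 2, 3, which divide the discriminant), each new pattern first appears at: mod 5: f = (x^3 + x + 1)(x^3 + 3x^2 + 4x + 1), pattern 3+3; mod 7: f = (x^6 + 2x^5 + 4x^4 + x^3 + 3x^2 + 6), pattern 6; mod 17: f = (x + 14)(x + 16)(x^2 + 13x + 10)(x^2 + 13x + 16), pattern 2+2+1+1; mod 19: f = (x + 1)(x + 4)(x + 11)(x + 14)(x^2 + 15x + 11), pattern 2+1+1+1+1; mod 71: f = (x^2 + 67x + 33)(x^2 + 67x + 53)(x^2 + 67x + 68), pattern 2+2+2. No other pattern occurs in this range, so the set of observed cycle types is {3+3, 6, 2+2+1+1, 2+1+1+1+1, 2+2+2}. The candidates containing elements of all these cycle types are A_4 x C_2 (6T6) of order 24, S_4 x C_2 (6T11) of order 48, (S_3 x S_3) : C_2 (6T13) of order 72, S_6 (6T16) of order 720; the others are excluded. The observed types are precisely the cycle types that occur in A_4 x C_2 (6T6) (apart from the identity). Each of the other remaining candidates has further cycle types, and by the Chebotarev density theorem the matching factorization patterns would occur for a proportion of primes equal to their share of the group: S_4 x C_2 (6T11) additionally contains elements of type 4+2, 4+1+1 (12 of its 48 elements, about 25% of primes); (S_3 x S_3) : C_2 (6T13) additionally contains elements of type 4+2, 3+2+1, 3+1+1+1 (34 of its 72 elements, about 47% of primes); S_6 (6T16) additionally contains elements of type 5+1, 4+2, 4+1+1, 3+2+1, 3+1+1+1 (484 of its 720 elements, about 67% of primes). None of the 33 primes tested shows any such pattern (for each of these groups the chance of that is below 10^-4), which rules them out. Hence G = A_4 x C_2 (6T6), of order 24.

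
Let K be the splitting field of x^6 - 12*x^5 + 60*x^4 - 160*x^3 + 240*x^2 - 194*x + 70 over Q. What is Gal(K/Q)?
The polynomial f is an irreducible sextic over Q, so G = Gal(f/Q) is one of the 16 transitive subgroups 6T1, ..., 6T16 of S_6. The discriminant of f is -1292992, which is not a perfect square, so G is not contained in A_6. The transitive groups of degree 6 not contained in A_6 are: C_6 (6T1, order 6), S_3 (6T2, order 6), D_6 (6T3, order 12), C_3 x S_3 (6T5, order 18), A_4 x C_2 (6T6, order 24), S_4 (6T8, order 24), S_3 x S_3 (6T9, order 36), S_4 x C_2 (6T11, order 48), (S_3 x S_3) : C_2 (6T13, order 72), PGL(2,5) (6T14, order 120), S_6 (6T16, order 720). By Dedekind's theorem, for a prime p not dividing disc(f) the degrees of the irreducible factors of f mod p form the cycle type of an element of G. Factoring f modulo the 3 such primes p <= 7 (skipping 2, which divides the discriminant), each new pattern first appears at: mod 3: f = (x^6 + 2x^3 + x + 1), pattern 6; mod 5: f = (x)(x + 4)(x^4 + 4x^3 + 4x^2 + 4x + 4), pattern 4+1+1; mod 7: f = (x)(x^2 + 6x + 3)(x^3 + 3x^2 + 4x + 3), pattern 3+2+1. No other pattern occurs in this range, so the set of observed cycle types is {6, 4+1+1, 3+2+1}. Among the candidates above, the only group containing elements of all these cycle types is S_6 (6T16); every other candidate lacks at least one of them. Hence G = S_6 (6T16), of order 720.

S_6, the symmetric group on 6 letters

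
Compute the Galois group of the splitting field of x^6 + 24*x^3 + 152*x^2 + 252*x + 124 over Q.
S_6 (also written S6)

The polynomial f is an irreducible sextic over Q, so G = Gal(f/Q) is one of the 16 transitive subgroups 6T1, ..., 6T16 of S_6. The discriminant of f is -688759253708800, which is not a perfect square, so G is not contained in A_6. The transitive groups of degree 6 not contained in A_6 are: C_6 (6T1, order 6), S_3 (6T2, order 6), D_6 (6T3, order 12), C_3 x S_3 (6T5, order 18), A_4 x C_2 (6T6, order 24), S_4 (6T8, order 24), S_3 x S_3 (6T9, order 36), S_4 x C_2 (6T11, order 48), (S_3 x S_3) : C_2 (6T13, order 72), PGL(2,5) (6T14, order 120), S_6 (6T16, order 720). By Dedekind's theorem, for a prime p not dividing disc(f) the degrees of the irreducible factors of f mod p form the cycle type of an element of G. Factoring f modulo the 3 such primes p <= 11 (skipping 2, 5, which divide the discriminant), each new pattern first appears at: mod 3: f = (x^6 + 2x^2 + 1), pattern 6; mod 7: f = (x + 6)(x^2 + 2x + 5)(x^3 + 6x^2 + 5x + 6), pattern 3+2+1; mod 11: f = (x + 7)(x^5 + 4x^4 + 5x^3 + 9x + 2), pattern 5+1. No other pattern occurs in this range, so the set of observed cycle types is {6, 3+2+1, 5+1}. Among the candidates above, the only group containing elements of all these cycle types is S_6 (6T16); every other candidate lacks at least one of them. Hence G = S_6 (6T16), of order 720.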